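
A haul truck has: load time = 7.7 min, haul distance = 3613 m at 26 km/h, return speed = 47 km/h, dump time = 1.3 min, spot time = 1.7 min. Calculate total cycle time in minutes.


Convert haul speed to m/min: 26 * 1000/60 = 433.3333333 m/min
Haul time = 3613 / 433.3333333 = 8.337692308 min
Convert return speed to m/min: 47 * 1000/60 = 783.3333333 m/min
Return time = 3613 / 783.3333333 = 4.612340426 min
Total cycle time:
= 7.7 + 8.337692308 + 1.3 + 4.612340426 + 1.7
= 23.65 min

23.65 min


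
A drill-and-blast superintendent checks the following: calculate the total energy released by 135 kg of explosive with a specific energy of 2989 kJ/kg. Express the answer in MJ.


Energy = mass * specific_energy / 1000
= 135 * 2989 / 1000
= 403515 / 1000
= 403.515 MJ

403.515 MJ


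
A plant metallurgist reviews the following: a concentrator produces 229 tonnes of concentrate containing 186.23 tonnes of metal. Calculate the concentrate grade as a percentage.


Grade = (metal in concentrate / concentrate mass) * 100
= (186.23 / 229) * 100
= 0.813231441 * 100
= 81.3231%

81.3231%


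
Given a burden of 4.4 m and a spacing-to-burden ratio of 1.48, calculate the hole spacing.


6.512 m

Spacing = burden * ratio
= 4.4 * 1.48
= 6.512 m


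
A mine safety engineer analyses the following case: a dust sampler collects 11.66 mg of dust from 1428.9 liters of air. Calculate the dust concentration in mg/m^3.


8.1601 mg/m^3

Convert liters to m^3: 1 m^3 = 1000 L
Concentration = mass / volume * 1000
= 11.66 / 1428.9 * 1000
= 0.008160123172 * 1000
= 8.1601 mg/m^3


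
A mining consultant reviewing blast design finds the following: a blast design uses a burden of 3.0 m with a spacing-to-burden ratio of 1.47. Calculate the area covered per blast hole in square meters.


13.23 m^2

First, find the spacing:
Spacing = burden * ratio = 3.0 * 1.47
= 4.41 m
Then, calculate the area:
Area = burden * spacing = 3.0 * 4.41
= 13.23 m^2


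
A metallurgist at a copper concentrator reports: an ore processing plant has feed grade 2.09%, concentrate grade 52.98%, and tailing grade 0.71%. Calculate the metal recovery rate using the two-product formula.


Using the two-product formula:
R = 100 * c * (f - t) / (f * (c - t))
Numerator = 100 * 52.98 * (2.09 - 0.71)
= 100 * 52.98 * 1.38
= 7311.24
Denominator = 2.09 * (52.98 - 0.71)
= 2.09 * 52.27
= 109.2443
R = 7311.24 / 109.2443
= 66.9256%

66.9256%


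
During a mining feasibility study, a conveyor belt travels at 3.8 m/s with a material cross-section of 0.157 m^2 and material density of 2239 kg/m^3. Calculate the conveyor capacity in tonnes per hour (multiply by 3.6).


4808.8346 t/h

Volumetric flow = speed * area
= 3.8 * 0.157 = 0.5966 m^3/s
Mass flow = volumetric * density
= 0.5966 * 2239 = 1335.7874 kg/s
Convert to t/h: multiply by 3.6
Capacity = 1335.7874 * 3.6
= 4808.8346 t/h


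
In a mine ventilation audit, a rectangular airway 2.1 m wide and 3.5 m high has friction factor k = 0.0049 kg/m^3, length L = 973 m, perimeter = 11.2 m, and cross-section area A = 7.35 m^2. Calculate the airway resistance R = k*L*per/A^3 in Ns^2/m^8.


Compute the numerator:
k * L * per = 0.0049 * 973 * 11.2
= 53.39824
Compute the denominator:
A^3 = 7.35^3 = 397.065375
Resistance:
R = 53.39824 / 397.065375
= 0.1345 Ns^2/m^8

0.1345 Ns^2/m^8


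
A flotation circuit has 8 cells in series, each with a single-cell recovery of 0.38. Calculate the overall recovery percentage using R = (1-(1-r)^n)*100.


97.8166%

Complement of single-cell recovery:
1 - r = 1 - 0.38 = 0.62
Raise to power n:
(1 - r)^8 = 0.62^8 = 0.02183401056
Overall recovery:
R = (1 - 0.02183401056) * 100
= 97.8166%


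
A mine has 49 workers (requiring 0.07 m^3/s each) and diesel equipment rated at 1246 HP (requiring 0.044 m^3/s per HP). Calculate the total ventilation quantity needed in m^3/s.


Airflow for workers:
Q_people = 49 * 0.07 = 3.43 m^3/s
Airflow for diesel equipment:
Q_diesel = 1246 * 0.044 = 54.824 m^3/s
Total ventilation:
Q_total = 3.43 + 54.824
= 58.254 m^3/s

58.254 m^3/s


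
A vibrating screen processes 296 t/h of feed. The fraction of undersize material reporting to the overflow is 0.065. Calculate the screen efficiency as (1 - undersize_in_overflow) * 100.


Screen efficiency = (1 - fraction of undersize in overflow) * 100
= (1 - 0.065) * 100
= 0.935 * 100
= 93.5%

93.5%


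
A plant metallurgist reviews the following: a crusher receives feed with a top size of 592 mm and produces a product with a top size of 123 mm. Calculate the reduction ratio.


4.813

Reduction ratio = feed size / product size
= 592 / 123
= 4.813


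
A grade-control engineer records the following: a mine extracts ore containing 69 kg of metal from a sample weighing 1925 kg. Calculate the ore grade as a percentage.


3.5844%

Ore grade = (metal mass / ore mass) * 100
= (69 / 1925) * 100
= 0.03584415584 * 100
= 3.5844%


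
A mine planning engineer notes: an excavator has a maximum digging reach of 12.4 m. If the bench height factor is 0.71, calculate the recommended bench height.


Bench height = reach * factor
= 12.4 * 0.71
= 8.804 m

8.804 m


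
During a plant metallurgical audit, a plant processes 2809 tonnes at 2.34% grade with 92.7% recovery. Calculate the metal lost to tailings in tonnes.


4.7983 tonnes

Total metal in feed:
= 2809 * 2.34 / 100 = 65.7306 tonnes
Metal recovered:
= 65.7306 * 92.7 / 100 = 60.9322662 tonnes
Metal lost to tailings:
= 65.7306 - 60.9322662
= 4.7983 tonnes


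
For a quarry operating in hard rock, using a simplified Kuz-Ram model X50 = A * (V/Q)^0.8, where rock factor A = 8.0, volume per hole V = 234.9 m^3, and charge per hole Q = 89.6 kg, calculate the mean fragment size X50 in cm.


Compute V/Q:
V/Q = 234.9 / 89.6 = 2.621651786
Raise to the power 0.8:
(V/Q)^0.8 = 2.621651786^0.8 = 2.162021486
Multiply by A:
X50 = 8.0 * 2.162021486
= 17.2962 cm

17.2962 cm


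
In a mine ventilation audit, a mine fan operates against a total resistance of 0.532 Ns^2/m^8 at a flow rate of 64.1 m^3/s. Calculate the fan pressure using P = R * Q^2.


Compute Q^2:
Q^2 = 64.1^2 = 4108.81
Compute pressure:
P = R * Q^2 = 0.532 * 4108.81
= 2185.8869 Pa

2185.8869 Pa


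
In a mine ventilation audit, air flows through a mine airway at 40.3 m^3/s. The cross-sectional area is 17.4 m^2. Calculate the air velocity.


2.3161 m/s

Velocity = flow rate / cross-sectional area
= 40.3 / 17.4
= 2.3161 m/s


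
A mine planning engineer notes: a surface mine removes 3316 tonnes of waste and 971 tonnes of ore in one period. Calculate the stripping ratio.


3.415

Stripping ratio = waste tonnage / ore tonnage
= 3316 / 971
= 3.415


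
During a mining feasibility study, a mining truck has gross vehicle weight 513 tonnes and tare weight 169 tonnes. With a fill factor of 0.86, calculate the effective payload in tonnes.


Maximum payload = gross - tare
= 513 - 169 = 344 tonnes
Effective payload = max payload * fill factor
= 344 * 0.86
= 295.84 tonnes

295.84 tonnes


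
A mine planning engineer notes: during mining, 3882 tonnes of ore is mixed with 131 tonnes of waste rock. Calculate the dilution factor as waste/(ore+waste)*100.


Total material = ore + waste
= 3882 + 131 = 4013 tonnes
Dilution = waste / total * 100
= 131 / 4013 * 100
= 0.0326439073 * 100
= 3.2644%

3.2644%


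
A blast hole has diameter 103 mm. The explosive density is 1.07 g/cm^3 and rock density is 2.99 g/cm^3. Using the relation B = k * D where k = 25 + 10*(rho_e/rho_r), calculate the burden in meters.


First, compute k:
rho_e / rho_r = 1.07 / 2.99 = 0.3578595318
k = 25 + 10 * 0.3578595318 = 28.57859532
Then, compute burden:
B = k * D / 1000 = 28.57859532 * 103 / 1000
= 2943.595318 / 1000
= 2.9436 m

2.9436 m


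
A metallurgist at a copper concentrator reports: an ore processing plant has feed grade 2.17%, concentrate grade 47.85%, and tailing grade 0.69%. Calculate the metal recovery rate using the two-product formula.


Using the two-product formula:
R = 100 * c * (f - t) / (f * (c - t))
Numerator = 100 * 47.85 * (2.17 - 0.69)
= 100 * 47.85 * 1.48
= 7081.8
Denominator = 2.17 * (47.85 - 0.69)
= 2.17 * 47.16
= 102.3372
R = 7081.8 / 102.3372
= 69.2006%

69.2006%


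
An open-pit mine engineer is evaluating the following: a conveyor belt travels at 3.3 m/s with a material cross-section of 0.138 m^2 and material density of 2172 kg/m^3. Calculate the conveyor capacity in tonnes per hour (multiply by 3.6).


3560.8637 t/h

Volumetric flow = speed * area
= 3.3 * 0.138 = 0.4554 m^3/s
Mass flow = volumetric * density
= 0.4554 * 2172 = 989.1288 kg/s
Convert to t/h: multiply by 3.6
Capacity = 989.1288 * 3.6
= 3560.8637 t/h


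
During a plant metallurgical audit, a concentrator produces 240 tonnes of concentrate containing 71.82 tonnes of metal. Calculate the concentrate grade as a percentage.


29.925%

Grade = (metal in concentrate / concentrate mass) * 100
= (71.82 / 240) * 100
= 0.29925 * 100
= 29.925%


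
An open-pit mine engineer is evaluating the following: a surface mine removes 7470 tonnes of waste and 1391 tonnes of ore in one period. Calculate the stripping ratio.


5.3702

Stripping ratio = waste tonnage / ore tonnage
= 7470 / 1391
= 5.3702


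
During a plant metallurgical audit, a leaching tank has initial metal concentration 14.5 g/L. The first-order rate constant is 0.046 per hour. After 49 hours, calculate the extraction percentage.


89.5022%

Compute the exponent:
-k * t = -0.046 * 49 = -2.254
Remaining concentration:
C = 14.5 * exp(-2.254)
= 14.5 * 0.1049784697
= 1.522187811 g/L
Extracted = 14.5 - 1.522187811 = 12.97781219 g/L
Extraction % = 12.97781219 / 14.5 * 100
= 89.5022%


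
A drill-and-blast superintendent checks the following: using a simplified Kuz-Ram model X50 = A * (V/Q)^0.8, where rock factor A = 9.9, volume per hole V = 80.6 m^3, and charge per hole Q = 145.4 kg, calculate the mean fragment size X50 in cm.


6.1752 cm

Compute V/Q:
V/Q = 80.6 / 145.4 = 0.5543328748
Raise to the power 0.8:
(V/Q)^0.8 = 0.5543328748^0.8 = 0.6237585451
Multiply by A:
X50 = 9.9 * 0.6237585451
= 6.1752 cm


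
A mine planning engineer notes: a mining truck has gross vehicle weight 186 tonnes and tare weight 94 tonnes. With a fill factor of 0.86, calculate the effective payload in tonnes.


Maximum payload = gross - tare
= 186 - 94 = 92 tonnes
Effective payload = max payload * fill factor
= 92 * 0.86
= 79.12 tonnes

79.12 tonnes


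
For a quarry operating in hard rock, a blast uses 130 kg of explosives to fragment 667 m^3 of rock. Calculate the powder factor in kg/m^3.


0.1949 kg/m^3

Powder factor = explosive mass / rock volume
= 130 / 667
= 0.1949 kg/m^3


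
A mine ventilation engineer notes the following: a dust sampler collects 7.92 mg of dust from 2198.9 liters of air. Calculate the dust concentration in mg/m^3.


Convert liters to m^3: 1 m^3 = 1000 L
Concentration = mass / volume * 1000
= 7.92 / 2198.9 * 1000
= 0.0036018009 * 1000
= 3.6018 mg/m^3

3.6018 mg/m^3


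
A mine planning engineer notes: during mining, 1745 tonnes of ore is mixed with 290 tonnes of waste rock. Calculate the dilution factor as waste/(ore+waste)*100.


Total material = ore + waste
= 1745 + 290 = 2035 tonnes
Dilution = waste / total * 100
= 290 / 2035 * 100
= 0.1425061425 * 100
= 14.2506%

14.2506%


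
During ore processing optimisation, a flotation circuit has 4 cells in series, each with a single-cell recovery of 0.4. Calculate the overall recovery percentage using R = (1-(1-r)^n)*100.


Complement of single-cell recovery:
1 - r = 1 - 0.4 = 0.6
Raise to power n:
(1 - r)^4 = 0.6^4 = 0.1296
Overall recovery:
R = (1 - 0.1296) * 100
= 87.04%

87.04%


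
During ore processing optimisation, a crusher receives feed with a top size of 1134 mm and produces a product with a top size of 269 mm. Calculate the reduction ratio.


4.2156

Reduction ratio = feed size / product size
= 1134 / 269
= 4.2156


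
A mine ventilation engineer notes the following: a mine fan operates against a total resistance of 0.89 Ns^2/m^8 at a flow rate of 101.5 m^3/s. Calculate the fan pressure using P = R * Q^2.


Compute Q^2:
Q^2 = 101.5^2 = 10302.25
Compute pressure:
P = R * Q^2 = 0.89 * 10302.25
= 9169.0025 Pa

9169.0025 Pa


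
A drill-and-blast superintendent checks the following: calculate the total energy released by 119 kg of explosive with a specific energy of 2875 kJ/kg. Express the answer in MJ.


Energy = mass * specific_energy / 1000
= 119 * 2875 / 1000
= 342125 / 1000
= 342.125 MJ

342.125 MJ


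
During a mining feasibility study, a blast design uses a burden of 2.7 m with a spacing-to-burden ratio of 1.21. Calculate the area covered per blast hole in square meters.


8.8209 m^2

First, find the spacing:
Spacing = burden * ratio = 2.7 * 1.21
= 3.267 m
Then, calculate the area:
Area = burden * spacing = 2.7 * 3.267
= 8.8209 m^2


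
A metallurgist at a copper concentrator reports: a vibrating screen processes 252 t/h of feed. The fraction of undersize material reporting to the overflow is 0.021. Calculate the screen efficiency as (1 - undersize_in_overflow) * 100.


97.9%

Screen efficiency = (1 - fraction of undersize in overflow) * 100
= (1 - 0.021) * 100
= 0.979 * 100
= 97.9%


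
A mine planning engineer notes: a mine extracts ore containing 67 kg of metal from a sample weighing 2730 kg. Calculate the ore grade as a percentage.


Ore grade = (metal mass / ore mass) * 100
= (67 / 2730) * 100
= 0.02454212454 * 100
= 2.4542%

2.4542%


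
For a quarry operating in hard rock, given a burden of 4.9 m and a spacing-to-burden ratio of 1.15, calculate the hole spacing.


Spacing = burden * ratio
= 4.9 * 1.15
= 5.635 m

5.635 m


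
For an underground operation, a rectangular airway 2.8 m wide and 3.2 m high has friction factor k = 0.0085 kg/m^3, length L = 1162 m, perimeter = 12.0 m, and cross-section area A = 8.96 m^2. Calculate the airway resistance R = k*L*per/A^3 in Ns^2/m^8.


0.1648 Ns^2/m^8

Compute the numerator:
k * L * per = 0.0085 * 1162 * 12.0
= 118.524
Compute the denominator:
A^3 = 8.96^3 = 719.323136
Resistance:
R = 118.524 / 719.323136
= 0.1648 Ns^2/m^8


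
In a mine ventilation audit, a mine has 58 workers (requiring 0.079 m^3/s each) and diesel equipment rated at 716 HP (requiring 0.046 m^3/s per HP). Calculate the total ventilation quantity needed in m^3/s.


Airflow for workers:
Q_people = 58 * 0.079 = 4.582 m^3/s
Airflow for diesel equipment:
Q_diesel = 716 * 0.046 = 32.936 m^3/s
Total ventilation:
Q_total = 4.582 + 32.936
= 37.518 m^3/s

37.518 m^3/s


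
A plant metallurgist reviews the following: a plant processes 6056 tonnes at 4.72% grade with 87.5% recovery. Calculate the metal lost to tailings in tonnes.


35.7304 tonnes

Total metal in feed:
= 6056 * 4.72 / 100 = 285.8432 tonnes
Metal recovered:
= 285.8432 * 87.5 / 100 = 250.1128 tonnes
Metal lost to tailings:
= 285.8432 - 250.1128
= 35.7304 tonnes


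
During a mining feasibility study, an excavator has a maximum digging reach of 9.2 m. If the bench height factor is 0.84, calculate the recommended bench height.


7.728 m

Bench height = reach * factor
= 9.2 * 0.84
= 7.728 m


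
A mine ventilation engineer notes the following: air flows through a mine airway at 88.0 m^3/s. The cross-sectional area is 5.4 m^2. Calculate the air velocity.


16.2963 m/s

Velocity = flow rate / cross-sectional area
= 88.0 / 5.4
= 16.2963 m/s


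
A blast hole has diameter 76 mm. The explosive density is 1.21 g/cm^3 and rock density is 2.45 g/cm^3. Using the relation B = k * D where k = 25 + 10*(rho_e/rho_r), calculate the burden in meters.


First, compute k:
rho_e / rho_r = 1.21 / 2.45 = 0.493877551
k = 25 + 10 * 0.493877551 = 29.93877551
Then, compute burden:
B = k * D / 1000 = 29.93877551 * 76 / 1000
= 2275.346939 / 1000
= 2.2753 m

2.2753 m


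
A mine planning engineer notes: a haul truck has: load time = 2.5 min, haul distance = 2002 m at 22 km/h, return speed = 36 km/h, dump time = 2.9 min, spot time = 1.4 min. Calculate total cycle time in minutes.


15.5967 min

Convert haul speed to m/min: 22 * 1000/60 = 366.6666667 m/min
Haul time = 2002 / 366.6666667 = 5.46 min
Convert return speed to m/min: 36 * 1000/60 = 600 m/min
Return time = 2002 / 600 = 3.336666667 min
Total cycle time:
= 2.5 + 5.46 + 2.9 + 3.336666667 + 1.4
= 15.5967 min


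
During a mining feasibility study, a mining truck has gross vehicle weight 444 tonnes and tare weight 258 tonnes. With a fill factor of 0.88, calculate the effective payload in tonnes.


163.68 tonnes

Maximum payload = gross - tare
= 444 - 258 = 186 tonnes
Effective payload = max payload * fill factor
= 186 * 0.88
= 163.68 tonnes


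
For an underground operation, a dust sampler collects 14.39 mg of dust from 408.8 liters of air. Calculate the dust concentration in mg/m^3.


35.2006 mg/m^3

Convert liters to m^3: 1 m^3 = 1000 L
Concentration = mass / volume * 1000
= 14.39 / 408.8 * 1000
= 0.03520058708 * 1000
= 35.2006 mg/m^3


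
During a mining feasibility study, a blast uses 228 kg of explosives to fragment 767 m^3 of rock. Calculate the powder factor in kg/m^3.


0.2973 kg/m^3

Powder factor = explosive mass / rock volume
= 228 / 767
= 0.2973 kg/m^3


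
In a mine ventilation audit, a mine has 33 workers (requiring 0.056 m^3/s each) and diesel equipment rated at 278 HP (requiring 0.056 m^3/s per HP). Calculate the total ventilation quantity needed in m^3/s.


Airflow for workers:
Q_people = 33 * 0.056 = 1.848 m^3/s
Airflow for diesel equipment:
Q_diesel = 278 * 0.056 = 15.568 m^3/s
Total ventilation:
Q_total = 1.848 + 15.568
= 17.416 m^3/s

17.416 m^3/s


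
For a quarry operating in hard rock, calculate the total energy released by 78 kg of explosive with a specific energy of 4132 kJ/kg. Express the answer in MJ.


Energy = mass * specific_energy / 1000
= 78 * 4132 / 1000
= 322296 / 1000
= 322.296 MJ

322.296 MJ


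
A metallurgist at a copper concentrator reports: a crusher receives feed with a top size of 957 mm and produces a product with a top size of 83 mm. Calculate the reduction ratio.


11.5301

Reduction ratio = feed size / product size
= 957 / 83
= 11.5301


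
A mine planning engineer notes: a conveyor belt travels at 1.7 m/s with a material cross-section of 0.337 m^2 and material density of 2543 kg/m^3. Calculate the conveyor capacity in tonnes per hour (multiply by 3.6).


Volumetric flow = speed * area
= 1.7 * 0.337 = 0.5729 m^3/s
Mass flow = volumetric * density
= 0.5729 * 2543 = 1456.8847 kg/s
Convert to t/h: multiply by 3.6
Capacity = 1456.8847 * 3.6
= 5244.7849 t/h

5244.7849 t/h


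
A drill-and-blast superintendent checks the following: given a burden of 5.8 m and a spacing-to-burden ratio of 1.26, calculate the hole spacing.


Spacing = burden * ratio
= 5.8 * 1.26
= 7.308 m

7.308 m


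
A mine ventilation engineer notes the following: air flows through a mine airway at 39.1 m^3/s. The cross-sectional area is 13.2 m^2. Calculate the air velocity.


Velocity = flow rate / cross-sectional area
= 39.1 / 13.2
= 2.9621 m/s

2.9621 m/s


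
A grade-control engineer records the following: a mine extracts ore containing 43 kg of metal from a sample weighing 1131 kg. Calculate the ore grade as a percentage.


Ore grade = (metal mass / ore mass) * 100
= (43 / 1131) * 100
= 0.03801945181 * 100
= 3.8019%

3.8019%


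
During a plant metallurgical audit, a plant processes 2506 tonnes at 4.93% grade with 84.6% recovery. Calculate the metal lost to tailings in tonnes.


Total metal in feed:
= 2506 * 4.93 / 100 = 123.5458 tonnes
Metal recovered:
= 123.5458 * 84.6 / 100 = 104.5197468 tonnes
Metal lost to tailings:
= 123.5458 - 104.5197468
= 19.0261 tonnes

19.0261 tonnes


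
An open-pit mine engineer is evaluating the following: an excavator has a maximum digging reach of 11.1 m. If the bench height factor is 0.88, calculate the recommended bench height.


9.768 m

Bench height = reach * factor
= 11.1 * 0.88
= 9.768 m


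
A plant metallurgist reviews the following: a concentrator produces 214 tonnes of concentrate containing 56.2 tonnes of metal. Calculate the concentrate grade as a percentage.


26.2617%

Grade = (metal in concentrate / concentrate mass) * 100
= (56.2 / 214) * 100
= 0.2626168224 * 100
= 26.2617%


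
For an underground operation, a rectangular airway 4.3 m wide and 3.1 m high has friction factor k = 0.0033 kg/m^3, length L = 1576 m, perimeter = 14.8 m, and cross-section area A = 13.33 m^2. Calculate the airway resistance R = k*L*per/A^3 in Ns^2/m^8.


0.0325 Ns^2/m^8

Compute the numerator:
k * L * per = 0.0033 * 1576 * 14.8
= 76.97184
Compute the denominator:
A^3 = 13.33^3 = 2368.593037
Resistance:
R = 76.97184 / 2368.593037
= 0.0325 Ns^2/m^8


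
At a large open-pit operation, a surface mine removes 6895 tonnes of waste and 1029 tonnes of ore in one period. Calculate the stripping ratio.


Stripping ratio = waste tonnage / ore tonnage
= 6895 / 1029
= 6.7007

6.7007


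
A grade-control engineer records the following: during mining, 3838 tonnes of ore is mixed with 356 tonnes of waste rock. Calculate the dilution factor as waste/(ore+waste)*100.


8.4883%

Total material = ore + waste
= 3838 + 356 = 4194 tonnes
Dilution = waste / total * 100
= 356 / 4194 * 100
= 0.08488316643 * 100
= 8.4883%


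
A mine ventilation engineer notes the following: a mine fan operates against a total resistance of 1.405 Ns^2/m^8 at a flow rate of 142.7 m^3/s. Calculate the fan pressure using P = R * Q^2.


28610.4225 Pa

Compute Q^2:
Q^2 = 142.7^2 = 20363.29
Compute pressure:
P = R * Q^2 = 1.405 * 20363.29
= 28610.4225 Pa


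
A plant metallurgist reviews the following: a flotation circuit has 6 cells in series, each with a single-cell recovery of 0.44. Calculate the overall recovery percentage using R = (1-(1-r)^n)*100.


96.9159%

Complement of single-cell recovery:
1 - r = 1 - 0.44 = 0.56
Raise to power n:
(1 - r)^6 = 0.56^6 = 0.03084097946
Overall recovery:
R = (1 - 0.03084097946) * 100
= 96.9159%


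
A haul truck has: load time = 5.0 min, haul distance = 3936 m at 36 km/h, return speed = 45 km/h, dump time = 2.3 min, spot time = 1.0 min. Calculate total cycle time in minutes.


Convert haul speed to m/min: 36 * 1000/60 = 600 m/min
Haul time = 3936 / 600 = 6.56 min
Convert return speed to m/min: 45 * 1000/60 = 750 m/min
Return time = 3936 / 750 = 5.248 min
Total cycle time:
= 5.0 + 6.56 + 2.3 + 5.248 + 1.0
= 20.108 min

20.108 min


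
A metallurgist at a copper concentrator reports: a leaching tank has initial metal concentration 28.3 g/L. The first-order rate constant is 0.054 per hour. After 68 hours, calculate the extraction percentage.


97.4574%

Compute the exponent:
-k * t = -0.054 * 68 = -3.672
Remaining concentration:
C = 28.3 * exp(-3.672)
= 28.3 * 0.02542556793
= 0.7195435723 g/L
Extracted = 28.3 - 0.7195435723 = 27.58045643 g/L
Extraction % = 27.58045643 / 28.3 * 100
= 97.4574%


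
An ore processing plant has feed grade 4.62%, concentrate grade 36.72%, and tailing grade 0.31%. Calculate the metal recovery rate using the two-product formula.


Using the two-product formula:
R = 100 * c * (f - t) / (f * (c - t))
Numerator = 100 * 36.72 * (4.62 - 0.31)
= 100 * 36.72 * 4.31
= 15826.32
Denominator = 4.62 * (36.72 - 0.31)
= 4.62 * 36.41
= 168.2142
R = 15826.32 / 168.2142
= 94.0843%

94.0843%


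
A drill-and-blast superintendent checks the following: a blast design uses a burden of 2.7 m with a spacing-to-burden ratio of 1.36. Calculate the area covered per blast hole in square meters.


9.9144 m^2

First, find the spacing:
Spacing = burden * ratio = 2.7 * 1.36
= 3.672 m
Then, calculate the area:
Area = burden * spacing = 2.7 * 3.672
= 9.9144 m^2


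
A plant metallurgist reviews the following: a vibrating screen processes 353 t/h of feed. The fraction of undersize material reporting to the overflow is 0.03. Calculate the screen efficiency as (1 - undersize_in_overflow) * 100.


97.0%

Screen efficiency = (1 - fraction of undersize in overflow) * 100
= (1 - 0.03) * 100
= 0.97 * 100
= 97.0%


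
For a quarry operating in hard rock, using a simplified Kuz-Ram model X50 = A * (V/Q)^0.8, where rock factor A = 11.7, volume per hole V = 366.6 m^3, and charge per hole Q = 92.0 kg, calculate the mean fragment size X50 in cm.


35.3598 cm

Compute V/Q:
V/Q = 366.6 / 92.0 = 3.984782609
Raise to the power 0.8:
(V/Q)^0.8 = 3.984782609^0.8 = 3.022203517
Multiply by A:
X50 = 11.7 * 3.022203517
= 35.3598 cm


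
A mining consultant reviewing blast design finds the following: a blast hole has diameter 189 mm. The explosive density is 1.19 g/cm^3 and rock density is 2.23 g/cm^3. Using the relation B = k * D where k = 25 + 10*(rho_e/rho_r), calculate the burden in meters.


First, compute k:
rho_e / rho_r = 1.19 / 2.23 = 0.533632287
k = 25 + 10 * 0.533632287 = 30.33632287
Then, compute burden:
B = k * D / 1000 = 30.33632287 * 189 / 1000
= 5733.565022 / 1000
= 5.7336 m

5.7336 m


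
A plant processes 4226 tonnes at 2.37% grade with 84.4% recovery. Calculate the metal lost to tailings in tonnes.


15.6244 tonnes

Total metal in feed:
= 4226 * 2.37 / 100 = 100.1562 tonnes
Metal recovered:
= 100.1562 * 84.4 / 100 = 84.5318328 tonnes
Metal lost to tailings:
= 100.1562 - 84.5318328
= 15.6244 tonnes


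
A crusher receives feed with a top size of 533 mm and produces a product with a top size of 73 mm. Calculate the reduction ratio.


Reduction ratio = feed size / product size
= 533 / 73
= 7.3014

7.3014


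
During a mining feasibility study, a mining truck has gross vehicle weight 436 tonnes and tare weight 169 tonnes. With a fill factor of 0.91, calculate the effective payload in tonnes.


Maximum payload = gross - tare
= 436 - 169 = 267 tonnes
Effective payload = max payload * fill factor
= 267 * 0.91
= 242.97 tonnes

242.97 tonnes


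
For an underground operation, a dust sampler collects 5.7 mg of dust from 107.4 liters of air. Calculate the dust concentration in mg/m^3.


53.0726 mg/m^3

Convert liters to m^3: 1 m^3 = 1000 L
Concentration = mass / volume * 1000
= 5.7 / 107.4 * 1000
= 0.0530726257 * 1000
= 53.0726 mg/m^3


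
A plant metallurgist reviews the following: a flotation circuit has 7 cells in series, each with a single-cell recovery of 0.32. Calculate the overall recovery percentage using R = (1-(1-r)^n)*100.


Complement of single-cell recovery:
1 - r = 1 - 0.32 = 0.68
Raise to power n:
(1 - r)^7 = 0.68^7 = 0.06722988818
Overall recovery:
R = (1 - 0.06722988818) * 100
= 93.277%

93.277%


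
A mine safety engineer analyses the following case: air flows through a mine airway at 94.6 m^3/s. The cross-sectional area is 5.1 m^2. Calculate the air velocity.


18.549 m/s

Velocity = flow rate / cross-sectional area
= 94.6 / 5.1
= 18.549 m/s


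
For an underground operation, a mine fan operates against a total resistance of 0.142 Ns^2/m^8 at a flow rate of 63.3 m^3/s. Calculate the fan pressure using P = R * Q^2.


Compute Q^2:
Q^2 = 63.3^2 = 4006.89
Compute pressure:
P = R * Q^2 = 0.142 * 4006.89
= 568.9784 Pa

568.9784 Pa


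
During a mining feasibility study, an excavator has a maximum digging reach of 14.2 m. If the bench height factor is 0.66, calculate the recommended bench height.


9.372 m

Bench height = reach * factor
= 14.2 * 0.66
= 9.372 m


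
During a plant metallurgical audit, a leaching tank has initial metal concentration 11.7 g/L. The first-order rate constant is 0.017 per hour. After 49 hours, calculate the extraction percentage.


Compute the exponent:
-k * t = -0.017 * 49 = -0.833
Remaining concentration:
C = 11.7 * exp(-0.833)
= 11.7 * 0.4347430987
= 5.086494255 g/L
Extracted = 11.7 - 5.086494255 = 6.613505745 g/L
Extraction % = 6.613505745 / 11.7 * 100
= 56.5257%

56.5257%


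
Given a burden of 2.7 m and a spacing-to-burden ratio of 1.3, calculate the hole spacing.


3.51 m

Spacing = burden * ratio
= 2.7 * 1.3
= 3.51 m


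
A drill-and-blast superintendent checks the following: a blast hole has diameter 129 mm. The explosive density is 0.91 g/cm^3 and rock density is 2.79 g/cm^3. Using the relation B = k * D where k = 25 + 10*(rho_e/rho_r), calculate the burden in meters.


3.6458 m

First, compute k:
rho_e / rho_r = 0.91 / 2.79 = 0.3261648746
k = 25 + 10 * 0.3261648746 = 28.26164875
Then, compute burden:
B = k * D / 1000 = 28.26164875 * 129 / 1000
= 3645.752688 / 1000
= 3.6458 m


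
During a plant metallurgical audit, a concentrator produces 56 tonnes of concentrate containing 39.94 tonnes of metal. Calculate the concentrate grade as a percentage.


71.3214%

Grade = (metal in concentrate / concentrate mass) * 100
= (39.94 / 56) * 100
= 0.7132142857 * 100
= 71.3214%


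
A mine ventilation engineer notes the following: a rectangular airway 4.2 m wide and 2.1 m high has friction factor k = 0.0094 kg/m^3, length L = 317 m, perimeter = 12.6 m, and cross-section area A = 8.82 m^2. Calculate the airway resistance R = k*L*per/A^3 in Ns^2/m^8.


0.0547 Ns^2/m^8

Compute the numerator:
k * L * per = 0.0094 * 317 * 12.6
= 37.54548
Compute the denominator:
A^3 = 8.82^3 = 686.128968
Resistance:
R = 37.54548 / 686.128968
= 0.0547 Ns^2/m^8


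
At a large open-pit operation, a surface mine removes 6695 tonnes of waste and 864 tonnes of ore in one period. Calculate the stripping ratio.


7.7488

Stripping ratio = waste tonnage / ore tonnage
= 6695 / 864
= 7.7488


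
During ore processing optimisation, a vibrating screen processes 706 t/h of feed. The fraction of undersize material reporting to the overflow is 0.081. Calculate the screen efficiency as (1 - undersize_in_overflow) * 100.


Screen efficiency = (1 - fraction of undersize in overflow) * 100
= (1 - 0.081) * 100
= 0.919 * 100
= 91.9%

91.9%


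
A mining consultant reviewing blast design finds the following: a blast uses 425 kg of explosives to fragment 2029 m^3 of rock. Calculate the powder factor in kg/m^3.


Powder factor = explosive mass / rock volume
= 425 / 2029
= 0.2095 kg/m^3

0.2095 kg/m^3


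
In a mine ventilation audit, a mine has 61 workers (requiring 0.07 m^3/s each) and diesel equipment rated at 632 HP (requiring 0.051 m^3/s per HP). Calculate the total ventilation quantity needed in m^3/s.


Airflow for workers:
Q_people = 61 * 0.07 = 4.27 m^3/s
Airflow for diesel equipment:
Q_diesel = 632 * 0.051 = 32.232 m^3/s
Total ventilation:
Q_total = 4.27 + 32.232
= 36.502 m^3/s

36.502 m^3/s


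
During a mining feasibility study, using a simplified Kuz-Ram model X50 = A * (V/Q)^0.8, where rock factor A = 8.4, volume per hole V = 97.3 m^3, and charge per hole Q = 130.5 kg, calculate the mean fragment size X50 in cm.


6.6417 cm

Compute V/Q:
V/Q = 97.3 / 130.5 = 0.7455938697
Raise to the power 0.8:
(V/Q)^0.8 = 0.7455938697^0.8 = 0.7906820196
Multiply by A:
X50 = 8.4 * 0.7906820196
= 6.6417 cm


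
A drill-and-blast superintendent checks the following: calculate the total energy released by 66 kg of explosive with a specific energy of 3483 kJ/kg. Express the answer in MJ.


229.878 MJ

Energy = mass * specific_energy / 1000
= 66 * 3483 / 1000
= 229878 / 1000
= 229.878 MJ


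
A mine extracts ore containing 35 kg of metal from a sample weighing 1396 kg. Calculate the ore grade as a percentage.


2.5072%

Ore grade = (metal mass / ore mass) * 100
= (35 / 1396) * 100
= 0.02507163324 * 100
= 2.5072%


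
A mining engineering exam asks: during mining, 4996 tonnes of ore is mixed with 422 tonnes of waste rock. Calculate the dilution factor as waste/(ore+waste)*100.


7.7889%

Total material = ore + waste
= 4996 + 422 = 5418 tonnes
Dilution = waste / total * 100
= 422 / 5418 * 100
= 0.07788851975 * 100
= 7.7889%


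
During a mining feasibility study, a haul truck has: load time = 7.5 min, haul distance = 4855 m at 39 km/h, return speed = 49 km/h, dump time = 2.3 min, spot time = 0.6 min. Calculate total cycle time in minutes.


23.8141 min

Convert haul speed to m/min: 39 * 1000/60 = 650 m/min
Haul time = 4855 / 650 = 7.469230769 min
Convert return speed to m/min: 49 * 1000/60 = 816.6666667 m/min
Return time = 4855 / 816.6666667 = 5.944897959 min
Total cycle time:
= 7.5 + 7.469230769 + 2.3 + 5.944897959 + 0.6
= 23.8141 min


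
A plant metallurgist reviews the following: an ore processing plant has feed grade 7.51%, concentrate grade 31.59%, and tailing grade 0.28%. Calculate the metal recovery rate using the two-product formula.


97.1326%

Using the two-product formula:
R = 100 * c * (f - t) / (f * (c - t))
Numerator = 100 * 31.59 * (7.51 - 0.28)
= 100 * 31.59 * 7.23
= 22839.57
Denominator = 7.51 * (31.59 - 0.28)
= 7.51 * 31.31
= 235.1381
R = 22839.57 / 235.1381
= 97.1326%


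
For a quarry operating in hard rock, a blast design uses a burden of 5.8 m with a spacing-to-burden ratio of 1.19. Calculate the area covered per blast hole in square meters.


First, find the spacing:
Spacing = burden * ratio = 5.8 * 1.19
= 6.902 m
Then, calculate the area:
Area = burden * spacing = 5.8 * 6.902
= 40.0316 m^2

40.0316 m^2


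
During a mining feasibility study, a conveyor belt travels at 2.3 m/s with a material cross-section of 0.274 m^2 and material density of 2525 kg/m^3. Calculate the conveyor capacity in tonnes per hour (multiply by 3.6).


5728.518 t/h

Volumetric flow = speed * area
= 2.3 * 0.274 = 0.6302 m^3/s
Mass flow = volumetric * density
= 0.6302 * 2525 = 1591.255 kg/s
Convert to t/h: multiply by 3.6
Capacity = 1591.255 * 3.6
= 5728.518 t/h


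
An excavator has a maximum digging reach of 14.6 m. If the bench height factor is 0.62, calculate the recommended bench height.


Bench height = reach * factor
= 14.6 * 0.62
= 9.052 m

9.052 m


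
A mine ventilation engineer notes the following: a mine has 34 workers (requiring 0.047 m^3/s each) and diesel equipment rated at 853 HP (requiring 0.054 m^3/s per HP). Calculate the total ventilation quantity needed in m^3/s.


Airflow for workers:
Q_people = 34 * 0.047 = 1.598 m^3/s
Airflow for diesel equipment:
Q_diesel = 853 * 0.054 = 46.062 m^3/s
Total ventilation:
Q_total = 1.598 + 46.062
= 47.66 m^3/s

47.66 m^3/s


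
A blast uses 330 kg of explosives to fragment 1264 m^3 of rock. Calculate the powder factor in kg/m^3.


Powder factor = explosive mass / rock volume
= 330 / 1264
= 0.2611 kg/m^3

0.2611 kg/m^3


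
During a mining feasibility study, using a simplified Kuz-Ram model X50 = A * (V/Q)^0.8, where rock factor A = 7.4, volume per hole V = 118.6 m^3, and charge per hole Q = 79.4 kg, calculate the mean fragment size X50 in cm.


10.201 cm

Compute V/Q:
V/Q = 118.6 / 79.4 = 1.493702771
Raise to the power 0.8:
(V/Q)^0.8 = 1.493702771^0.8 = 1.378514534
Multiply by A:
X50 = 7.4 * 1.378514534
= 10.201 cm


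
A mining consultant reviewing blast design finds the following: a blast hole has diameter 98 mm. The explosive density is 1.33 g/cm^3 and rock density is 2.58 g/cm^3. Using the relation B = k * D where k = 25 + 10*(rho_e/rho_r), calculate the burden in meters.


First, compute k:
rho_e / rho_r = 1.33 / 2.58 = 0.515503876
k = 25 + 10 * 0.515503876 = 30.15503876
Then, compute burden:
B = k * D / 1000 = 30.15503876 * 98 / 1000
= 2955.193798 / 1000
= 2.9552 m

2.9552 m


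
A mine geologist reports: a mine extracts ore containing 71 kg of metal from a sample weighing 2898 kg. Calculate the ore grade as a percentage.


Ore grade = (metal mass / ore mass) * 100
= (71 / 2898) * 100
= 0.02449965493 * 100
= 2.45%

2.45%


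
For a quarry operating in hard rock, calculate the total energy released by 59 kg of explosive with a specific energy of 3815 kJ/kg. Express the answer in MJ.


225.085 MJ

Energy = mass * specific_energy / 1000
= 59 * 3815 / 1000
= 225085 / 1000
= 225.085 MJ


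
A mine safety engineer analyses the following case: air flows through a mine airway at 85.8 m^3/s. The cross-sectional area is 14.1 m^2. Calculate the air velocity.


Velocity = flow rate / cross-sectional area
= 85.8 / 14.1
= 6.0851 m/s

6.0851 m/s


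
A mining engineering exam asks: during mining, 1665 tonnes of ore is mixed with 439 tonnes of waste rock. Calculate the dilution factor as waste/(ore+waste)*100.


20.865%

Total material = ore + waste
= 1665 + 439 = 2104 tonnes
Dilution = waste / total * 100
= 439 / 2104 * 100
= 0.2086501901 * 100
= 20.865%


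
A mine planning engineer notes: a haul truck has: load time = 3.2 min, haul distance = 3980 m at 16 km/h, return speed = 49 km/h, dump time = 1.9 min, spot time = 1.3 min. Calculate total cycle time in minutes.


Convert haul speed to m/min: 16 * 1000/60 = 266.6666667 m/min
Haul time = 3980 / 266.6666667 = 14.925 min
Convert return speed to m/min: 49 * 1000/60 = 816.6666667 m/min
Return time = 3980 / 816.6666667 = 4.873469388 min
Total cycle time:
= 3.2 + 14.925 + 1.9 + 4.873469388 + 1.3
= 26.1985 min

26.1985 min


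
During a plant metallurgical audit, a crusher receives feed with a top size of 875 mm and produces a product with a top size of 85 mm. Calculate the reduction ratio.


Reduction ratio = feed size / product size
= 875 / 85
= 10.2941

10.2941


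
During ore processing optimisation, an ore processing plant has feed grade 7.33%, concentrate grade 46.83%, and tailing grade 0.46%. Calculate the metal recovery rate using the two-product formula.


Using the two-product formula:
R = 100 * c * (f - t) / (f * (c - t))
Numerator = 100 * 46.83 * (7.33 - 0.46)
= 100 * 46.83 * 6.87
= 32172.21
Denominator = 7.33 * (46.83 - 0.46)
= 7.33 * 46.37
= 339.8921
R = 32172.21 / 339.8921
= 94.6542%

94.6542%


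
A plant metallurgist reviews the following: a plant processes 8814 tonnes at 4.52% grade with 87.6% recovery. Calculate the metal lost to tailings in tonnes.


Total metal in feed:
= 8814 * 4.52 / 100 = 398.3928 tonnes
Metal recovered:
= 398.3928 * 87.6 / 100 = 348.9920928 tonnes
Metal lost to tailings:
= 398.3928 - 348.9920928
= 49.4007 tonnes

49.4007 tonnes


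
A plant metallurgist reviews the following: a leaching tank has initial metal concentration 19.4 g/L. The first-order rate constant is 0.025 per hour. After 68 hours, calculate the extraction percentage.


Compute the exponent:
-k * t = -0.025 * 68 = -1.7
Remaining concentration:
C = 19.4 * exp(-1.7)
= 19.4 * 0.1826835241
= 3.544060367 g/L
Extracted = 19.4 - 3.544060367 = 15.85593963 g/L
Extraction % = 15.85593963 / 19.4 * 100
= 81.7316%

81.7316%


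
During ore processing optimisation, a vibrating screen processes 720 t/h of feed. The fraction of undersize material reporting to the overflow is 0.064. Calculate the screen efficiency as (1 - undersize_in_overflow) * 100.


Screen efficiency = (1 - fraction of undersize in overflow) * 100
= (1 - 0.064) * 100
= 0.936 * 100
= 93.6%

93.6%


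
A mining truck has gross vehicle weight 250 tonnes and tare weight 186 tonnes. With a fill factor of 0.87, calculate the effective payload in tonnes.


55.68 tonnes

Maximum payload = gross - tare
= 250 - 186 = 64 tonnes
Effective payload = max payload * fill factor
= 64 * 0.87
= 55.68 tonnes


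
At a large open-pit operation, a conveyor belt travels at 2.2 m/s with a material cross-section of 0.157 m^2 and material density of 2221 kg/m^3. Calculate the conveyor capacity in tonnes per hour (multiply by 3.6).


2761.6802 t/h

Volumetric flow = speed * area
= 2.2 * 0.157 = 0.3454 m^3/s
Mass flow = volumetric * density
= 0.3454 * 2221 = 767.1334 kg/s
Convert to t/h: multiply by 3.6
Capacity = 767.1334 * 3.6
= 2761.6802 t/h


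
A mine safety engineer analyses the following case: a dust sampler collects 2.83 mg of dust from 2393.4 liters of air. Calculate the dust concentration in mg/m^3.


Convert liters to m^3: 1 m^3 = 1000 L
Concentration = mass / volume * 1000
= 2.83 / 2393.4 * 1000
= 0.001182418317 * 1000
= 1.1824 mg/m^3

1.1824 mg/m^3


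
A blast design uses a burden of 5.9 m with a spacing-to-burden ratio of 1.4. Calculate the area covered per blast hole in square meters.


48.734 m^2

First, find the spacing:
Spacing = burden * ratio = 5.9 * 1.4
= 8.26 m
Then, calculate the area:
Area = burden * spacing = 5.9 * 8.26
= 48.734 m^2
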